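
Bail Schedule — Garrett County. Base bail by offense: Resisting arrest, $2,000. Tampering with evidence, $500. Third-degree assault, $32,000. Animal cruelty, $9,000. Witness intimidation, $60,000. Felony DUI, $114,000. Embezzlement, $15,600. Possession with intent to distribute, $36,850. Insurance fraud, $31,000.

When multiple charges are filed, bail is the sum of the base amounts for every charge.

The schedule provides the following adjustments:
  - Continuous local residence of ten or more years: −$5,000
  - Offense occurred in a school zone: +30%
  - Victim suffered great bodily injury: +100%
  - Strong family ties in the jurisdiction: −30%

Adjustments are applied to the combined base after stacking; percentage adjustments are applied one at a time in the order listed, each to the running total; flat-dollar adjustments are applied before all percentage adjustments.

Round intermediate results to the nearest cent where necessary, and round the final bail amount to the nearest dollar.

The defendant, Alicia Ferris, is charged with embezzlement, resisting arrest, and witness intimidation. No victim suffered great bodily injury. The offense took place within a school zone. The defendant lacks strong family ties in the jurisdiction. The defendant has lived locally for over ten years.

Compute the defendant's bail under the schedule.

Base amounts from the schedule: embezzlement $15,600; resisting arrest $2,000; witness intimidation $60,000.
Stacking rule: sum of all bases. $15,600 + $2,000 + $60,000 = $77,600.
Continuous local residence of ten or more years (−$5,000 flat): $77,600 − $5,000 = $72,600.
Offense occurred in a school zone (+30%): $72,600 × 1.3 = $94,380.

$94,380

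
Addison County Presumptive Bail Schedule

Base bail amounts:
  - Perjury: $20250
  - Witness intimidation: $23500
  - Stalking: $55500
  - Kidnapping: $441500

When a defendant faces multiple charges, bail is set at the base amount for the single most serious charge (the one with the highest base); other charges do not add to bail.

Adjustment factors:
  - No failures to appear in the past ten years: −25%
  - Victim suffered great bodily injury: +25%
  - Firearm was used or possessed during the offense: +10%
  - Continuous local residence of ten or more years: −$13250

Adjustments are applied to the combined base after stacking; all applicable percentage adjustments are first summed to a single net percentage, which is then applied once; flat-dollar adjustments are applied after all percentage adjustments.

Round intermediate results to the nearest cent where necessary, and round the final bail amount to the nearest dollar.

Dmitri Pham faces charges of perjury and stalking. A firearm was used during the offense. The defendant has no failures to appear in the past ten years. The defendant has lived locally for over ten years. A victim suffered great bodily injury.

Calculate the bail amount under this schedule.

Base amounts from the schedule: perjury $20250; stalking $55500.
Stacking rule: use the highest base only. Highest is stalking at $55500. Combined base = $55500.
Net percentage adjustment: −25% +25% +10% = +10%. $55500 × 1.1 = $61050.
Continuous local residence of ten or more years (−$13250 flat): $61050 − $13250 = $47800.

$47800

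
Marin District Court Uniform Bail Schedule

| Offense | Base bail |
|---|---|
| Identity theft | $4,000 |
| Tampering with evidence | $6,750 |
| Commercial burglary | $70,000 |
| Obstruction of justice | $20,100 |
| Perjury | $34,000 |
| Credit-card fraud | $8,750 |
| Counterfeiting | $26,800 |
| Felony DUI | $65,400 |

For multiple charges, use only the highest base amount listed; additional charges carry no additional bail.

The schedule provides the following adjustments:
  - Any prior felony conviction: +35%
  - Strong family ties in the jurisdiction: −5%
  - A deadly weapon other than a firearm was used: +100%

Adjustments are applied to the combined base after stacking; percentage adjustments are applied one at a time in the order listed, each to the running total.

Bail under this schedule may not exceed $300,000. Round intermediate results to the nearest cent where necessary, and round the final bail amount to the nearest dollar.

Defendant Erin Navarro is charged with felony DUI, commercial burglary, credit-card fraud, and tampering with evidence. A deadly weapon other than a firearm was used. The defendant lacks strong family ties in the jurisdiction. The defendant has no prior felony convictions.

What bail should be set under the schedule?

$140,000

Base amounts from the schedule: felony DUI $65,400; commercial burglary $70,000; credit-card fraud $8,750; tampering with evidence $6,750.
Stacking rule: use the highest base only. Highest is commercial burglary at $70,000. Combined base = $70,000.
A deadly weapon other than a firearm was used (+100%): $70,000 × 2 = $140,000.
$140,000 is within the $300,000 maximum.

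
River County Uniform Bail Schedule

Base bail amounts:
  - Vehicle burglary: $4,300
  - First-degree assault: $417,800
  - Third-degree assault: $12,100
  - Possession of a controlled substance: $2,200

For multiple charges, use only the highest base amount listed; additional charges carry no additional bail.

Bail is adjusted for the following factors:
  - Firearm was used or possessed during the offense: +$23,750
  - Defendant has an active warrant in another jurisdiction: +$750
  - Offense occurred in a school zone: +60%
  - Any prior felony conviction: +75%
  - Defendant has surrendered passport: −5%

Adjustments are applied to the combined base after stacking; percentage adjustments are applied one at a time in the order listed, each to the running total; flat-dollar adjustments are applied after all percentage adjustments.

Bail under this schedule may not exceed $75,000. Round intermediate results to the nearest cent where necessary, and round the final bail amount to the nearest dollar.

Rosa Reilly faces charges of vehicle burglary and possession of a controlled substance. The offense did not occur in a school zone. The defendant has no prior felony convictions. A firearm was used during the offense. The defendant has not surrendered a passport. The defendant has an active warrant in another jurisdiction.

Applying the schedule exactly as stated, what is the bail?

$28,800

Base amounts from the schedule: vehicle burglary $4,300; possession of a controlled substance $2,200.
Stacking rule: use the highest base only. Highest is vehicle burglary at $4,300. Combined base = $4,300.
Firearm was used or possessed during the offense (+$23,750 flat): $4,300 + $23,750 = $28,050.
Defendant has an active warrant in another jurisdiction (+$750 flat): $28,050 + $750 = $28,800.
$28,800 is within the $75,000 maximum.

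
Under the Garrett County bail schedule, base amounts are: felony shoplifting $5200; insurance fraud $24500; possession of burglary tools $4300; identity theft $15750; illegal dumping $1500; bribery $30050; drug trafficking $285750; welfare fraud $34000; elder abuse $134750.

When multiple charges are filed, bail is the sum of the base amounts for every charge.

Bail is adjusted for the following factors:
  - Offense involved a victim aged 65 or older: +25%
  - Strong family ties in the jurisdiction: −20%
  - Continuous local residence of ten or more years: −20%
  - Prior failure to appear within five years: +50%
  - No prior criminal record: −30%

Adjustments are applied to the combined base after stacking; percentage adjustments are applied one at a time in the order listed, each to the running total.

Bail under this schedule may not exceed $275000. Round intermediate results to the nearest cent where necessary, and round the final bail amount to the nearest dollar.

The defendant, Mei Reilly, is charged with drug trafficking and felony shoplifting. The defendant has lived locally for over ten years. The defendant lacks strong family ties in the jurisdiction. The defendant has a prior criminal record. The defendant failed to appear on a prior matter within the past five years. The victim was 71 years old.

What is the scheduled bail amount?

Base amounts from the schedule: drug trafficking $285750; felony shoplifting $5200.
Stacking rule: sum of all bases. $285750 + $5200 = $290950.
Offense involved a victim aged 65 or older (+25%): $290950 × 1.25 = $363687.50.
Continuous local residence of ten or more years (−20%): $363687.50 × 0.8 = $290950.
Prior failure to appear within five years (+50%): $290950 × 1.5 = $436425.
Result $436425 exceeds the maximum of $275000; bail is capped at $275000.

$275000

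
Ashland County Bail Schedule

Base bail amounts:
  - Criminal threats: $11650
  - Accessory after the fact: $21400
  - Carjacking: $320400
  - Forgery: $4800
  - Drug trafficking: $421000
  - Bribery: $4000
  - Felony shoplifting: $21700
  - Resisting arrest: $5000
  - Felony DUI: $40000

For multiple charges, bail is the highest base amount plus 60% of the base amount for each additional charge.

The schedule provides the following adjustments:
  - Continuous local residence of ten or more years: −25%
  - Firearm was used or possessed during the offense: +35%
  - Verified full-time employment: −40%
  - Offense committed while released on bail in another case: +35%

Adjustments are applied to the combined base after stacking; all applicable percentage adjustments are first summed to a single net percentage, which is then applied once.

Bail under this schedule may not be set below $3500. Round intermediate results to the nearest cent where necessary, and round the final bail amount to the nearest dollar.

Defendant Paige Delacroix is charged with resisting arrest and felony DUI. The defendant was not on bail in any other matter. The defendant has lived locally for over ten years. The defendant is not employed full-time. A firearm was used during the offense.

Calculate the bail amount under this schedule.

$47300

Base amounts from the schedule: resisting arrest $5000; felony DUI $40000.
Stacking rule: highest base plus 60% of each additional charge. Highest is felony DUI at $40000. Additional: $5000 × 60% = $3000. Combined base = $40000 + $3000 = $43000.
Net percentage adjustment: −25% +35% = +10%. $43000 × 1.1 = $47300.
$47300 is at or above the $3500 minimum.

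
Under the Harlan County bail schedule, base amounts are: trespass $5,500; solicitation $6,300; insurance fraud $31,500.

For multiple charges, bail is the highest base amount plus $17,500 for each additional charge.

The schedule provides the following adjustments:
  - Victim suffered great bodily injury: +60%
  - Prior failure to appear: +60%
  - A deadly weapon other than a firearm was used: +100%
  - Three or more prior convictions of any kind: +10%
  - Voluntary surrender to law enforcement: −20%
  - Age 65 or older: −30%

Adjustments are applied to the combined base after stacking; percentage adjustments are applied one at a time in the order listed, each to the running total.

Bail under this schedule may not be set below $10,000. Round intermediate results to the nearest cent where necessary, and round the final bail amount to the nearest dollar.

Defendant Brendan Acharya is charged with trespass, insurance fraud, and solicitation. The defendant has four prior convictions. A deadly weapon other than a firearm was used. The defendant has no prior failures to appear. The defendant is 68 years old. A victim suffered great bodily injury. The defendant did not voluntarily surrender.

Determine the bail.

$163,856

Base amounts from the schedule: trespass $5,500; insurance fraud $31,500; solicitation $6,300.
Stacking rule: highest base plus $17,500 per additional charge. Highest is insurance fraud at $31,500; 2 additional charges → +$35,000. Combined base = $66,500.
Victim suffered great bodily injury (+60%): $66,500 × 1.6 = $106,400.
A deadly weapon other than a firearm was used (+100%): $106,400 × 2 = $212,800.
Three or more prior convictions of any kind (+10%): $212,800 × 1.1 = $234,080.
Age 65 or older (−30%): $234,080 × 0.7 = $163,856.
$163,856 is at or above the $10,000 minimum.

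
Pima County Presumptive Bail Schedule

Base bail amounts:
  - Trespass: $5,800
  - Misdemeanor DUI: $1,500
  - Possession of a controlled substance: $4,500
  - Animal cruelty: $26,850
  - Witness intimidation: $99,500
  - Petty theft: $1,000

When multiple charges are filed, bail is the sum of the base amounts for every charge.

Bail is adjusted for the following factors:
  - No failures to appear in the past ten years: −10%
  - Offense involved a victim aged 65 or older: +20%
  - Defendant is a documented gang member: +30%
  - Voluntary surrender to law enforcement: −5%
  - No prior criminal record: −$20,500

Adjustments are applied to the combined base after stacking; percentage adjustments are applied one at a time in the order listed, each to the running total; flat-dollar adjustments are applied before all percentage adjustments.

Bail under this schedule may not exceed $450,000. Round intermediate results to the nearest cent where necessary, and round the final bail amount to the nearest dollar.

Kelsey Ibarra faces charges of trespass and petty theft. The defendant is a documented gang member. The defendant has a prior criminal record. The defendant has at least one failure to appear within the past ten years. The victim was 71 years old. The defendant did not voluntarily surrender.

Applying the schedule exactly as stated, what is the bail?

Base amounts from the schedule: trespass $5,800; petty theft $1,000.
Stacking rule: sum of all bases. $5,800 + $1,000 = $6,800.
Offense involved a victim aged 65 or older (+20%): $6,800 × 1.2 = $8,160.
Defendant is a documented gang member (+30%): $8,160 × 1.3 = $10,608.
$10,608 is within the $450,000 maximum.

$10,608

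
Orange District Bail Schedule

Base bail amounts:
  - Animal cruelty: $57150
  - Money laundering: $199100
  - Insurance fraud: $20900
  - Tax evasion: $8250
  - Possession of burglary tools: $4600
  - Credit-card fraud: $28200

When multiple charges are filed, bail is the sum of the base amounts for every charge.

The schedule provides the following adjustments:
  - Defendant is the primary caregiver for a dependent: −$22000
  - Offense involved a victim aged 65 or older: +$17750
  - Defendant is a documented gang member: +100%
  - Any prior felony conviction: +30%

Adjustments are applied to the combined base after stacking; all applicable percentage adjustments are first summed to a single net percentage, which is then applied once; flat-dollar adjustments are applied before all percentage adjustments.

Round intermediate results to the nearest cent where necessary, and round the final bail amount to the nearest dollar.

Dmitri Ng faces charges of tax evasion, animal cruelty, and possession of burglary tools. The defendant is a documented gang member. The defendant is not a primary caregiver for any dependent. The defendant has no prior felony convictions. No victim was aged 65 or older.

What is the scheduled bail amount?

$140000

Base amounts from the schedule: tax evasion $8250; animal cruelty $57150; possession of burglary tools $4600.
Stacking rule: sum of all bases. $8250 + $57150 + $4600 = $70000.
Defendant is a documented gang member (+100%): $70000 × 2 = $140000.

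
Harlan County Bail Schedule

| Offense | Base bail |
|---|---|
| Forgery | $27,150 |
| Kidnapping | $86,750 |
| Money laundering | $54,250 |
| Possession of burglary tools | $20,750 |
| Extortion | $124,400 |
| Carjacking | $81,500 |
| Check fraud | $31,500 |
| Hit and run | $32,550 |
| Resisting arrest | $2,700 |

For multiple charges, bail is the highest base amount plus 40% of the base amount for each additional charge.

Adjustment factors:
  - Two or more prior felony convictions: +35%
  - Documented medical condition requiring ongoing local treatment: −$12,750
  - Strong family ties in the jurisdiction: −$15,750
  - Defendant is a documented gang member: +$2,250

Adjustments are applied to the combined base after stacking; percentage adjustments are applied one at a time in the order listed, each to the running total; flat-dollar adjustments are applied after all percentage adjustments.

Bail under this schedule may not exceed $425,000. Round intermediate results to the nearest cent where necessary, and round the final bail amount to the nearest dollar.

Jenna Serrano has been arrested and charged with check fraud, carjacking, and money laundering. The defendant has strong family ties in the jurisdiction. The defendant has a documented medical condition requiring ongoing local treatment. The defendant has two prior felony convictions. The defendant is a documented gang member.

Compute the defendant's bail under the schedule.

Base amounts from the schedule: check fraud $31,500; carjacking $81,500; money laundering $54,250.
Stacking rule: highest base plus 40% of each additional charge. Highest is carjacking at $81,500. Additional: $31,500 × 40% = $12,600; $54,250 × 40% = $21,700. Combined base = $81,500 + $34,300 = $115,800.
Two or more prior felony convictions (+35%): $115,800 × 1.35 = $156,330.
Documented medical condition requiring ongoing local treatment (−$12,750 flat): $156,330 − $12,750 = $143,580.
Strong family ties in the jurisdiction (−$15,750 flat): $143,580 − $15,750 = $127,830.
Defendant is a documented gang member (+$2,250 flat): $127,830 + $2,250 = $130,080.
$130,080 is within the $425,000 maximum.

$130,080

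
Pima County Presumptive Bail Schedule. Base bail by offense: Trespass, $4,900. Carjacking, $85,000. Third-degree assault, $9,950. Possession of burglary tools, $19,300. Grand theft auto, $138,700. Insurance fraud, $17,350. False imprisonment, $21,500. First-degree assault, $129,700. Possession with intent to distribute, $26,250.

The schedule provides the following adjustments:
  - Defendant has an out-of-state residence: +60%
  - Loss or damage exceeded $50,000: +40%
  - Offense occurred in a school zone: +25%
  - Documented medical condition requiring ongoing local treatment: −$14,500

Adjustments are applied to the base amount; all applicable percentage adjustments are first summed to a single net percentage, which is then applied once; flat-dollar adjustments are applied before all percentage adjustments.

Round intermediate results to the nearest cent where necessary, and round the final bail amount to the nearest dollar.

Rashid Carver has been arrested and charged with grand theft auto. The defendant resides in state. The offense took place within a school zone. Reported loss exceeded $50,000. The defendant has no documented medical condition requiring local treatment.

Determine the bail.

Base amounts from the schedule: grand theft auto $138,700.
Single charge. Combined base = $138,700.
Net percentage adjustment: +40% +25% = +65%. $138,700 × 1.65 = $228,855.

$228,855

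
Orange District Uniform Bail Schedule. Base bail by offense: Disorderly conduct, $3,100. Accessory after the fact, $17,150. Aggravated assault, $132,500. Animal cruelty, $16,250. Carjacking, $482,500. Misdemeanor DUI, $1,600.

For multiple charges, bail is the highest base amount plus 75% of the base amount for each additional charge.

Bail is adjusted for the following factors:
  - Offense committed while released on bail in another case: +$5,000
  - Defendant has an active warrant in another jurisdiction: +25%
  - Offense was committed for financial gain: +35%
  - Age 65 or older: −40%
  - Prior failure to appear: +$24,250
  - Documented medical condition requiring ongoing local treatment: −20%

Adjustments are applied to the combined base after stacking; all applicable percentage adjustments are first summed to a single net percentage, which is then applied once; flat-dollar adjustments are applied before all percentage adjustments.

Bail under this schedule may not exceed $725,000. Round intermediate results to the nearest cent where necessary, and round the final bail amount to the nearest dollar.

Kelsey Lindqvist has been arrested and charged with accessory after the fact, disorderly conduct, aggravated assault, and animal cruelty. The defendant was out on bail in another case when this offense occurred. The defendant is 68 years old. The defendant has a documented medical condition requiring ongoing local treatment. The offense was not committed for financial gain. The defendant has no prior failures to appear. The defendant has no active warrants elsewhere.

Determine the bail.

Base amounts from the schedule: accessory after the fact $17,150; disorderly conduct $3,100; aggravated assault $132,500; animal cruelty $16,250.
Stacking rule: highest base plus 75% of each additional charge. Highest is aggravated assault at $132,500. Additional: $17,150 × 75% = $12,862.50; $3,100 × 75% = $2,325; $16,250 × 75% = $12,187.50. Combined base = $132,500 + $27,375 = $159,875.
Offense committed while released on bail in another case (+$5,000 flat): $159,875 + $5,000 = $164,875.
Net percentage adjustment: −40% −20% = −60%. $164,875 × 0.4 = $65,950.
$65,950 is within the $725,000 maximum.

$65,950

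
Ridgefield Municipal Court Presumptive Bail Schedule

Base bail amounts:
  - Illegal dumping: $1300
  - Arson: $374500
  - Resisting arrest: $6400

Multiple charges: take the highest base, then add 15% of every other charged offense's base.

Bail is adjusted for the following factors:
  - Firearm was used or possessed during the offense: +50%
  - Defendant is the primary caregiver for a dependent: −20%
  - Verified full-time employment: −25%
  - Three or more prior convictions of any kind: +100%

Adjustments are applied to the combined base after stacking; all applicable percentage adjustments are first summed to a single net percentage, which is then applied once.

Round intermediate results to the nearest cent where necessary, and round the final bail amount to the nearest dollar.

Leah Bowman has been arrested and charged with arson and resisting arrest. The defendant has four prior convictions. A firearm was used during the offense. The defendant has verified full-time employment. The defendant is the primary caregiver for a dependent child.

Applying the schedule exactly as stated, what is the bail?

Base amounts from the schedule: arson $374500; resisting arrest $6400.
Stacking rule: highest base plus 15% of each additional charge. Highest is arson at $374500. Additional: $6400 × 15% = $960. Combined base = $374500 + $960 = $375460.
Net percentage adjustment: +50% −20% −25% +100% = +105%. $375460 × 2.05 = $769693.

$769693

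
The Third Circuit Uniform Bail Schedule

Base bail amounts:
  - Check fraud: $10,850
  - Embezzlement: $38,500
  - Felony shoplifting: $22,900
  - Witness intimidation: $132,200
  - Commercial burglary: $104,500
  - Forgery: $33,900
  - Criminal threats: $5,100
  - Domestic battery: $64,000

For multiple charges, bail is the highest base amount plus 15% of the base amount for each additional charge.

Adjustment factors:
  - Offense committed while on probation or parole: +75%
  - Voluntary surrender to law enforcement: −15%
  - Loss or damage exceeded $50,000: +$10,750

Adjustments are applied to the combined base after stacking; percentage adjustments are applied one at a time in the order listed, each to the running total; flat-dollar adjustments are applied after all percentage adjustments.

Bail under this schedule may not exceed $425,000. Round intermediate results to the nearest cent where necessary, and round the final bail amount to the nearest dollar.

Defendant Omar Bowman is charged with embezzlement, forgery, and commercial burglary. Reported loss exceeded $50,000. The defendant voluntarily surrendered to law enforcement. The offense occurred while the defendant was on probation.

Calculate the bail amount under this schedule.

$182,348

Base amounts from the schedule: embezzlement $38,500; forgery $33,900; commercial burglary $104,500.
Stacking rule: highest base plus 15% of each additional charge. Highest is commercial burglary at $104,500. Additional: $38,500 × 15% = $5,775; $33,900 × 15% = $5,085. Combined base = $104,500 + $10,860 = $115,360.
Offense committed while on probation or parole (+75%): $115,360 × 1.75 = $201,880.
Voluntary surrender to law enforcement (−15%): $201,880 × 0.85 = $171,598.
Loss or damage exceeded $50,000 (+$10,750 flat): $171,598 + $10,750 = $182,348.
$182,348 is within the $425,000 maximum.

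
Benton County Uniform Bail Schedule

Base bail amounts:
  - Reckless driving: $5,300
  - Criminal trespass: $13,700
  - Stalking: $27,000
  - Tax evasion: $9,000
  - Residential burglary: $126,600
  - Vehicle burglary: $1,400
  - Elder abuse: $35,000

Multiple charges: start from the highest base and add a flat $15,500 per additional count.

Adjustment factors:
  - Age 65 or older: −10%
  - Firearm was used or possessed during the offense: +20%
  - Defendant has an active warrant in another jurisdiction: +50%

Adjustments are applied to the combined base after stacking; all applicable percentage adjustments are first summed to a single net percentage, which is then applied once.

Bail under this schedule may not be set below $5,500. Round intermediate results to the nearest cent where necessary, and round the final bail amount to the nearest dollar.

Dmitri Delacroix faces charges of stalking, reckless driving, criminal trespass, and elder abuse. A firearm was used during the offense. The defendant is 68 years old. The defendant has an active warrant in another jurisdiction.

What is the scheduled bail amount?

$130,400

Base amounts from the schedule: stalking $27,000; reckless driving $5,300; criminal trespass $13,700; elder abuse $35,000.
Stacking rule: highest base plus $15,500 per additional charge. Highest is elder abuse at $35,000; 3 additional charges → +$46,500. Combined base = $81,500.
Net percentage adjustment: −10% +20% +50% = +60%. $81,500 × 1.6 = $130,400.
$130,400 is at or above the $5,500 minimum.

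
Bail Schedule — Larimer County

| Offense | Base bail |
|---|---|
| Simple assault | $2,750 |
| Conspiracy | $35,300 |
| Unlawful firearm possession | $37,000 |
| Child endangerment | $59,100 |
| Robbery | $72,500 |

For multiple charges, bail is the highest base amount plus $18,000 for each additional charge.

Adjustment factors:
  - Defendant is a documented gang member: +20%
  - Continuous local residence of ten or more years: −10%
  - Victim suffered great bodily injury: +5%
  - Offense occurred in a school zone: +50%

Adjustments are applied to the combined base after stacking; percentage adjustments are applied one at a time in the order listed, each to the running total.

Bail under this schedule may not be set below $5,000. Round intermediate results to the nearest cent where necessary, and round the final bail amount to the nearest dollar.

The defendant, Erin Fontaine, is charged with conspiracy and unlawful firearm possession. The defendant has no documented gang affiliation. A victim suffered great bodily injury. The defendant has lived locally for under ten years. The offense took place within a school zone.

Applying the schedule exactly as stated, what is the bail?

$86,625

Base amounts from the schedule: conspiracy $35,300; unlawful firearm possession $37,000.
Stacking rule: highest base plus $18,000 per additional charge. Highest is unlawful firearm possession at $37,000; 1 additional charge → +$18,000. Combined base = $55,000.
Victim suffered great bodily injury (+5%): $55,000 × 1.05 = $57,750.
Offense occurred in a school zone (+50%): $57,750 × 1.5 = $86,625.
$86,625 is at or above the $5,000 minimum.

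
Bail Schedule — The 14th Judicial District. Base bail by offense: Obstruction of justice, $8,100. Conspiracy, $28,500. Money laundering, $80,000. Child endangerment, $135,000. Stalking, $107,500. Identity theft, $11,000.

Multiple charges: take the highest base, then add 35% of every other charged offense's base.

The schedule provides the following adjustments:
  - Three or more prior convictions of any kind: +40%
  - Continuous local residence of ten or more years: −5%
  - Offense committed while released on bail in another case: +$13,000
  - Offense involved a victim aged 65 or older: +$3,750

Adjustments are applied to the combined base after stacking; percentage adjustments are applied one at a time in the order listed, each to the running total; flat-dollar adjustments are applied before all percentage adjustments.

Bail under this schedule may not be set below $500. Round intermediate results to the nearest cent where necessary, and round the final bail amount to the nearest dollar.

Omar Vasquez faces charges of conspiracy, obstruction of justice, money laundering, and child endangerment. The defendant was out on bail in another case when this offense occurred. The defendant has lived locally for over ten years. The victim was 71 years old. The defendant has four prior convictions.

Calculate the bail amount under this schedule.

$256,105

Base amounts from the schedule: conspiracy $28,500; obstruction of justice $8,100; money laundering $80,000; child endangerment $135,000.
Stacking rule: highest base plus 35% of each additional charge. Highest is child endangerment at $135,000. Additional: $28,500 × 35% = $9,975; $8,100 × 35% = $2,835; $80,000 × 35% = $28,000. Combined base = $135,000 + $40,810 = $175,810.
Offense committed while released on bail in another case (+$13,000 flat): $175,810 + $13,000 = $188,810.
Offense involved a victim aged 65 or older (+$3,750 flat): $188,810 + $3,750 = $192,560.
Three or more prior convictions of any kind (+40%): $192,560 × 1.4 = $269,584.
Continuous local residence of ten or more years (−5%): $269,584 × 0.95 = $256,104.80.
$256,104.80 is at or above the $500 minimum.
Rounded to the nearest dollar: $256,105.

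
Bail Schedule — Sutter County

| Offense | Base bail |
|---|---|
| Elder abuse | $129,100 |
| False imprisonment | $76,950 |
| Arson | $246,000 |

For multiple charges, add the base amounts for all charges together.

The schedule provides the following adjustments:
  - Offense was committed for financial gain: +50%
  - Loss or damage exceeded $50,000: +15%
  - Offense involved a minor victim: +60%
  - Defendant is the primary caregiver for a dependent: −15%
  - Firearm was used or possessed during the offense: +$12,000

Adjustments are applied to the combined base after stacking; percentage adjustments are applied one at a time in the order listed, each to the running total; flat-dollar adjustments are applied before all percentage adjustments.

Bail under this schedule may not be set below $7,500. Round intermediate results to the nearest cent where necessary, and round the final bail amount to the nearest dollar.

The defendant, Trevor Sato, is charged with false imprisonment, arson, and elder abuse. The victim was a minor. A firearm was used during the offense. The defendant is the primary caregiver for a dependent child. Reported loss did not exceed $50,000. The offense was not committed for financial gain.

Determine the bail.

Base amounts from the schedule: false imprisonment $76,950; arson $246,000; elder abuse $129,100.
Stacking rule: sum of all bases. $76,950 + $246,000 + $129,100 = $452,050.
Firearm was used or possessed during the offense (+$12,000 flat): $452,050 + $12,000 = $464,050.
Offense involved a minor victim (+60%): $464,050 × 1.6 = $742,480.
Defendant is the primary caregiver for a dependent (−15%): $742,480 × 0.85 = $631,108.
$631,108 is at or above the $7,500 minimum.

$631,108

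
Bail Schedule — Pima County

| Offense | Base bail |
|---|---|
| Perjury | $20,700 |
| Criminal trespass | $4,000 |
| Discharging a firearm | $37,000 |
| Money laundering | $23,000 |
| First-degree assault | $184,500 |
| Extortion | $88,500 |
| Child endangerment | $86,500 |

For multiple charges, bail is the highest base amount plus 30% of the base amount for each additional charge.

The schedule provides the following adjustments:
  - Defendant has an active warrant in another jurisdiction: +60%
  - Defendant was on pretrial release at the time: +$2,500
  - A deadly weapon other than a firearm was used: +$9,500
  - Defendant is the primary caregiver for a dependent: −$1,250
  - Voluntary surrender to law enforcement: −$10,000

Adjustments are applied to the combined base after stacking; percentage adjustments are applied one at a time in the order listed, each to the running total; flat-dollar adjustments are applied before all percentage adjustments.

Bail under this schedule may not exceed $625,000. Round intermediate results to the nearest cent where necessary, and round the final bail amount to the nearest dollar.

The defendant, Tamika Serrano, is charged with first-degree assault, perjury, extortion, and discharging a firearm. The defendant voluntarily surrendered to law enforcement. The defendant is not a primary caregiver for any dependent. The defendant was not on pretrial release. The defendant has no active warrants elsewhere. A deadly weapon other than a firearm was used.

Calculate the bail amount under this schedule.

Base amounts from the schedule: first-degree assault $184,500; perjury $20,700; extortion $88,500; discharging a firearm $37,000.
Stacking rule: highest base plus 30% of each additional charge. Highest is first-degree assault at $184,500. Additional: $20,700 × 30% = $6,210; $88,500 × 30% = $26,550; $37,000 × 30% = $11,100. Combined base = $184,500 + $43,860 = $228,360.
A deadly weapon other than a firearm was used (+$9,500 flat): $228,360 + $9,500 = $237,860.
Voluntary surrender to law enforcement (−$10,000 flat): $237,860 − $10,000 = $227,860.
$227,860 is within the $625,000 maximum.

$227,860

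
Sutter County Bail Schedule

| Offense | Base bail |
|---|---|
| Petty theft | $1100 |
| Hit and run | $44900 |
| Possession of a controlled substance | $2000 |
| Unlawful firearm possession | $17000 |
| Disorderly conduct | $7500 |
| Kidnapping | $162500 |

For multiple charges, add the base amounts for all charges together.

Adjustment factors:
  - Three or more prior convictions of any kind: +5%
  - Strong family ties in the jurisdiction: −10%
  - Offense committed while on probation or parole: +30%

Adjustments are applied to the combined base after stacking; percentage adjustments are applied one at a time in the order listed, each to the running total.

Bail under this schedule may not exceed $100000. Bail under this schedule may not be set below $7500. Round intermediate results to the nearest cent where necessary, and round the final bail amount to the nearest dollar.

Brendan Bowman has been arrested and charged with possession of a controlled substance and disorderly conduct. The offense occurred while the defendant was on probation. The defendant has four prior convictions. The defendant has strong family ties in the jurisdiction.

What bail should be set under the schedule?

$11671

Base amounts from the schedule: possession of a controlled substance $2000; disorderly conduct $7500.
Stacking rule: sum of all bases. $2000 + $7500 = $9500.
Three or more prior convictions of any kind (+5%): $9500 × 1.05 = $9975.
Strong family ties in the jurisdiction (−10%): $9975 × 0.9 = $8977.50.
Offense committed while on probation or parole (+30%): $8977.50 × 1.3 = $11670.75.
$11670.75 is within the $100000 maximum.
$11670.75 is at or above the $7500 minimum.
Rounded to the nearest dollar: $11671.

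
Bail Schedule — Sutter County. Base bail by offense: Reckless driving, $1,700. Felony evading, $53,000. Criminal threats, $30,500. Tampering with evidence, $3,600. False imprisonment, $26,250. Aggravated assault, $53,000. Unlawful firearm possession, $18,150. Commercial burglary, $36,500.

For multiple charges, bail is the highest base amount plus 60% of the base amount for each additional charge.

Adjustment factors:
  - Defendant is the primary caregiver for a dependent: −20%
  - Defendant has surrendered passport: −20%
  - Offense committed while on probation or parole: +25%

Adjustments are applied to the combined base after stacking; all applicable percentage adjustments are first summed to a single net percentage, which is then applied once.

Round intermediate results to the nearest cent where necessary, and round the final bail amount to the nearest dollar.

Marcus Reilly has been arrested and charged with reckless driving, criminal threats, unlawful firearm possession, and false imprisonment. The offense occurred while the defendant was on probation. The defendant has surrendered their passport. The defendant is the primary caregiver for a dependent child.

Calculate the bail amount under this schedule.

$49,436

Base amounts from the schedule: reckless driving $1,700; criminal threats $30,500; unlawful firearm possession $18,150; false imprisonment $26,250.
Stacking rule: highest base plus 60% of each additional charge. Highest is criminal threats at $30,500. Additional: $1,700 × 60% = $1,020; $18,150 × 60% = $10,890; $26,250 × 60% = $15,750. Combined base = $30,500 + $27,660 = $58,160.
Net percentage adjustment: −20% −20% +25% = −15%. $58,160 × 0.85 = $49,436.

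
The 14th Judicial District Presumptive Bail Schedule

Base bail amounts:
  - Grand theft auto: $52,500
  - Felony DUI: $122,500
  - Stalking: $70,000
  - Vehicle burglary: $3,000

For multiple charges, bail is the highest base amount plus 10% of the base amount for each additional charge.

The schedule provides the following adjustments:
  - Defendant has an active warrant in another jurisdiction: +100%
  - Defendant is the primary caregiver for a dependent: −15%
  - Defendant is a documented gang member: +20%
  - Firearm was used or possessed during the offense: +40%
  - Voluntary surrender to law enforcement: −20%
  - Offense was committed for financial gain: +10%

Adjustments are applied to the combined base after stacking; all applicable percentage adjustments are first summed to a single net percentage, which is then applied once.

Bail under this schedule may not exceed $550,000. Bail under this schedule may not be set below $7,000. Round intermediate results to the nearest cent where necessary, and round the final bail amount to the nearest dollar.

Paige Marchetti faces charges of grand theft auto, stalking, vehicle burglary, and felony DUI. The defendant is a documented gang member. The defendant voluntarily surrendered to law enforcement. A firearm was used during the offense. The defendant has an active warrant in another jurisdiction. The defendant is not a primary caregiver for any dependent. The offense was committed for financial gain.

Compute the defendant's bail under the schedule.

Base amounts from the schedule: grand theft auto $52,500; stalking $70,000; vehicle burglary $3,000; felony DUI $122,500.
Stacking rule: highest base plus 10% of each additional charge. Highest is felony DUI at $122,500. Additional: $52,500 × 10% = $5,250; $70,000 × 10% = $7,000; $3,000 × 10% = $300. Combined base = $122,500 + $12,550 = $135,050.
Net percentage adjustment: +100% +20% +40% −20% +10% = +150%. $135,050 × 2.5 = $337,625.
$337,625 is within the $550,000 maximum.
$337,625 is at or above the $7,000 minimum.

$337,625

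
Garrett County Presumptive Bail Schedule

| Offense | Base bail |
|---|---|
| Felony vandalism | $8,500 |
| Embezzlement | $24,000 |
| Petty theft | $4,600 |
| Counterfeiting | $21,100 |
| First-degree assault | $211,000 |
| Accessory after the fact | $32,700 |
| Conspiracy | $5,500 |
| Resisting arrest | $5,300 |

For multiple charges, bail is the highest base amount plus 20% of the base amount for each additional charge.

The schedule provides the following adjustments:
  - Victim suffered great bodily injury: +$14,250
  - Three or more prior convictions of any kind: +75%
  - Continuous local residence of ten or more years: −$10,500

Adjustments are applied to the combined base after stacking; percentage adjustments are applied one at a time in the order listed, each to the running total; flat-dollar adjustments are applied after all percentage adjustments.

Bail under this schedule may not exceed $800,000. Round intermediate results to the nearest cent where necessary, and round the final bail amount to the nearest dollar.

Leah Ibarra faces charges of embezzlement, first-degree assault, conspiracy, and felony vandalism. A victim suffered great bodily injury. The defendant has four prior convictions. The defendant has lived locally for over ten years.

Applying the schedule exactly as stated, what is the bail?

Base amounts from the schedule: embezzlement $24,000; first-degree assault $211,000; conspiracy $5,500; felony vandalism $8,500.
Stacking rule: highest base plus 20% of each additional charge. Highest is first-degree assault at $211,000. Additional: $24,000 × 20% = $4,800; $5,500 × 20% = $1,100; $8,500 × 20% = $1,700. Combined base = $211,000 + $7,600 = $218,600.
Three or more prior convictions of any kind (+75%): $218,600 × 1.75 = $382,550.
Victim suffered great bodily injury (+$14,250 flat): $382,550 + $14,250 = $396,800.
Continuous local residence of ten or more years (−$10,500 flat): $396,800 − $10,500 = $386,300.
$386,300 is within the $800,000 maximum.

$386,300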